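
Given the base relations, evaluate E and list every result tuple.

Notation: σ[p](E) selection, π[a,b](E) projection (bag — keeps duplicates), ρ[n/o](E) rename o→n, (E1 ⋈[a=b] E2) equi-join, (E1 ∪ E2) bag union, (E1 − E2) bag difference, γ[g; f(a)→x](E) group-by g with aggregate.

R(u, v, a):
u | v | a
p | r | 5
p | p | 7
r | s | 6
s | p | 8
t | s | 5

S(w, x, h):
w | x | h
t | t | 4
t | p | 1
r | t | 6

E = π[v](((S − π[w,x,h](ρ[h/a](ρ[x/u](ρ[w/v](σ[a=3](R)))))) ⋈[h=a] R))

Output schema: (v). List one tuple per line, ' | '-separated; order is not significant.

Row counts bottom-up:
  S → 3
  R → 5
  σ[a=3](R) → 0
  ρ[w/v](σ[a=3](R)) → 0
  ρ[x/u](ρ[w/v](σ[a=3](R))) → 0
  ρ[h/a](ρ[x/u](ρ[w/v](σ[a=3](R)))) → 0
  π[w,x,h](ρ[h/a](ρ[x/u](ρ[w/v](σ[a=3](R))))) → 0
  (S − π[w,x,h](ρ[h/a](ρ[x/u](ρ[w/v](σ[a=3](R)))))) → 3
  R → 5
  ((S − π[w,x,h](ρ[h/a](ρ[x/u](ρ[w/v](σ[a=3](R)))))) ⋈[h=a] R) → 1
  π[v](((S − π[w,x,h](ρ[h/a](ρ[x/u](ρ[w/v](σ[a=3](R)))))) ⋈[h=a] R)) → 1

== RESULT ==
v
s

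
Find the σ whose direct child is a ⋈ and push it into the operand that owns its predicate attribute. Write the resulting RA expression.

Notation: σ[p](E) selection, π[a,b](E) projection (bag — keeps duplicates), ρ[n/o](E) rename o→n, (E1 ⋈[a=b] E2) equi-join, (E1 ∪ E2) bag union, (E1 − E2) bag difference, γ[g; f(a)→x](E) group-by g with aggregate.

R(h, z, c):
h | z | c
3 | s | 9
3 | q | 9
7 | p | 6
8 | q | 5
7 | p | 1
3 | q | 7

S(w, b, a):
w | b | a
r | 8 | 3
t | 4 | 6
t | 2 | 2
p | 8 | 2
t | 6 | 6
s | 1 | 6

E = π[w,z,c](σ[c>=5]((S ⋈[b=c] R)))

σ filters on c, owned by the right side.
E' = π[w,z,c]((S ⋈[b=c] σ[c>=5](R)))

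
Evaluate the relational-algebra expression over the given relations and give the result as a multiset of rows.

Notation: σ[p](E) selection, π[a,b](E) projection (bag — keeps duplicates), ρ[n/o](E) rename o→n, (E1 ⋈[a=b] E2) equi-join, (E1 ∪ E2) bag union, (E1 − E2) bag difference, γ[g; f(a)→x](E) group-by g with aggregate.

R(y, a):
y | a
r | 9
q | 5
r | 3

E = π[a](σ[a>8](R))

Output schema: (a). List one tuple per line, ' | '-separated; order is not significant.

Stepwise |·|:
  R → 3
  σ[a>8](R) → 1
  π[a](σ[a>8](R)) → 1

== RESULT ==
a
9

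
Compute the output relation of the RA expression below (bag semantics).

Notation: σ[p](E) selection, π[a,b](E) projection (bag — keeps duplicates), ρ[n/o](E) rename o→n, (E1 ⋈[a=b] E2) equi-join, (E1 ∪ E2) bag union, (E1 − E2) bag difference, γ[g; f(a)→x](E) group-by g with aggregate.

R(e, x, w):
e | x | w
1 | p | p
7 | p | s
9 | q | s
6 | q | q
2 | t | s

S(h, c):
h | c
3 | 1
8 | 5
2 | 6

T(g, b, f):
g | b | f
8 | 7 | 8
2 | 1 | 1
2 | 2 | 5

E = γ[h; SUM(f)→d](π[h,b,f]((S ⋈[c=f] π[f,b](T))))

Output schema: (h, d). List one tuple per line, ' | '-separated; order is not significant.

Stepwise |·|:
  S → 3
  T → 3
  π[f,b](T) → 3
  (S ⋈[c=f] π[f,b](T)) → 2
  π[h,b,f]((S ⋈[c=f] π[f,b](T))) → 2
  γ[h; SUM(f)→d](π[h,b,f]((S ⋈[c=f] π[f,b](T)))) → 2

== RESULT ==
h | d
3 | 1
8 | 5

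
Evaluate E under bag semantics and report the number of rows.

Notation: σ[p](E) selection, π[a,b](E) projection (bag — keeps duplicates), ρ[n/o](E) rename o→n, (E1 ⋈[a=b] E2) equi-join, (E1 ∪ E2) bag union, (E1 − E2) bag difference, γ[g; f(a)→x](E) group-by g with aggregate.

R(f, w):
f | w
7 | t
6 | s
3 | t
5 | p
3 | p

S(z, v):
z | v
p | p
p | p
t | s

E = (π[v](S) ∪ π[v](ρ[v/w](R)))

Subexpression sizes:
  S → 3
  π[v](S) → 3
  R → 5
  ρ[v/w](R) → 5
  π[v](ρ[v/w](R)) → 5
  (π[v](S) ∪ π[v](ρ[v/w](R))) → 8

|E| = 8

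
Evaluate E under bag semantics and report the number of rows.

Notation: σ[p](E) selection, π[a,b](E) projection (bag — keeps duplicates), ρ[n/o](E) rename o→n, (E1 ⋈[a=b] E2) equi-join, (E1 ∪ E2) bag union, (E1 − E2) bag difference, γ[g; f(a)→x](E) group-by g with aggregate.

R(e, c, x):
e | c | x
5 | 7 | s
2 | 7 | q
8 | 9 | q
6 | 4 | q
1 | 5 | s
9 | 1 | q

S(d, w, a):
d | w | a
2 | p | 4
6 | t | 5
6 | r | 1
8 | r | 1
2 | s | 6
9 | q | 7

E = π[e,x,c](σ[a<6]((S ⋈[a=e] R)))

Stepwise |·|:
  S → 6
  R → 6
  (S ⋈[a=e] R) → 4
  σ[a<6]((S ⋈[a=e] R)) → 3
  π[e,x,c](σ[a<6]((S ⋈[a=e] R))) → 3

|E| = 3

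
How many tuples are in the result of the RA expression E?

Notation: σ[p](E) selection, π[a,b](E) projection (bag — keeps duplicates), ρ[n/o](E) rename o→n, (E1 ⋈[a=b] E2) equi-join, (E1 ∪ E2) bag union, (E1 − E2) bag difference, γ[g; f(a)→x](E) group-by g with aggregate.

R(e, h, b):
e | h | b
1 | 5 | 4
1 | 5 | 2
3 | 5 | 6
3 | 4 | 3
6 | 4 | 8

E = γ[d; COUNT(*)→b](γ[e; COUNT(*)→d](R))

Subexpression sizes:
  R → 5
  γ[e; COUNT(*)→d](R) → 3
  γ[d; COUNT(*)→b](γ[e; COUNT(*)→d](R)) → 2

|E| = 2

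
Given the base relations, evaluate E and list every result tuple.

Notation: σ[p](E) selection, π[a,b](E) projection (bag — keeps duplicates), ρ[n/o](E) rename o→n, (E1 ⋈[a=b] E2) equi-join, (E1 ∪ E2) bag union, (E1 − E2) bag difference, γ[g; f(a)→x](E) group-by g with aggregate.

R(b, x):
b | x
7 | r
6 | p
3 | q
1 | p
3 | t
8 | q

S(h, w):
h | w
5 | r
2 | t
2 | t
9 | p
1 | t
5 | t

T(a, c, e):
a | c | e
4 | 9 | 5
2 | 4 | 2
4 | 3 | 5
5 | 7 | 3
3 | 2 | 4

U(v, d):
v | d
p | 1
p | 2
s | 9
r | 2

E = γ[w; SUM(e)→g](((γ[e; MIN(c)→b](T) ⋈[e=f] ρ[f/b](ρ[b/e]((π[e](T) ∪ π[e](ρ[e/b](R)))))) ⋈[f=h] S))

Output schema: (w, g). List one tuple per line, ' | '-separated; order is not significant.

Row counts bottom-up:
  T → 5
  γ[e; MIN(c)→b](T) → 4
  T → 5
  π[e](T) → 5
  R → 6
  ρ[e/b](R) → 6
  π[e](ρ[e/b](R)) → 6
  (π[e](T) ∪ π[e](ρ[e/b](R))) → 11
  ρ[b/e]((π[e](T) ∪ π[e](ρ[e/b](R)))) → 11
  ρ[f/b](ρ[b/e]((π[e](T) ∪ π[e](ρ[e/b](R))))) → 11
  (γ[e; MIN(c)→b](T) ⋈[e=f] ρ[f/b](ρ[b/e]((π[e](T) ∪ π[e](ρ[e/b](R)))))) → 7
  S → 6
  ((γ[e; MIN(c)→b](T) ⋈[e=f] ρ[f/b](ρ[b/e]((π[e](T) ∪ π[e](ρ[e/b](R)))))) ⋈[f=h] S) → 6
  γ[w; SUM(e)→g](((γ[e; MIN(c)→b](T) ⋈[e=f] ρ[f/b](ρ[b/e]((π[e](T) ∪ π[e](ρ[e/b](R)))))) ⋈[f=h] S)) → 2

== RESULT ==
w | g
r | 10
t | 14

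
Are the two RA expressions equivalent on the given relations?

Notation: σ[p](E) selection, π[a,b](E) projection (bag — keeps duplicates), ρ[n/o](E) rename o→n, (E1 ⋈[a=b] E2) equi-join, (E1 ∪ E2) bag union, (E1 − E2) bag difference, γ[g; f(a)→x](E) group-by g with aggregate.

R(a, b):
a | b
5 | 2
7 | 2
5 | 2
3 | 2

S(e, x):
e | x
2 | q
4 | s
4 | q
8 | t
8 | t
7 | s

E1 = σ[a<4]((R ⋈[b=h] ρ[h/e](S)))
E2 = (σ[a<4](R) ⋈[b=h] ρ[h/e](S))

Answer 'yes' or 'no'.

E1 stepwise |·|:
  R → 4
  S → 6
  ρ[h/e](S) → 6
  (R ⋈[b=h] ρ[h/e](S)) → 4
  σ[a<4]((R ⋈[b=h] ρ[h/e](S))) → 1
E2 stepwise |·|:
  R → 4
  σ[a<4](R) → 1
  S → 6
  ρ[h/e](S) → 6
  (σ[a<4](R) ⋈[b=h] ρ[h/e](S)) → 1

E1 and E2 produce the same multiset:
a | b | h | x
3 | 2 | 2 | q

yes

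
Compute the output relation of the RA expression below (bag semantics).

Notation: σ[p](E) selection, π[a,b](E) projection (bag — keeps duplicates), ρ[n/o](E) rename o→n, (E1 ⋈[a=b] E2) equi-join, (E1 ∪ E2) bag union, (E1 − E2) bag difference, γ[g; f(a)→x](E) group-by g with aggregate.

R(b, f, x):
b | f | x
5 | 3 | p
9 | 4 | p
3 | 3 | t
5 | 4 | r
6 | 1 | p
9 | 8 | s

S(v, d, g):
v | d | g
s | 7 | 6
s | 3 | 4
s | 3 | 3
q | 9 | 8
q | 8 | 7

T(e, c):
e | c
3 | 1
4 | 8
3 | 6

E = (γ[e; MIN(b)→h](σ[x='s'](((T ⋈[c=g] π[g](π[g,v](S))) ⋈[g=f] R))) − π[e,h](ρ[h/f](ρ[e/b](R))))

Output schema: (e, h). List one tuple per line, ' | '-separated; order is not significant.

Stepwise |·|:
  T → 3
  S → 5
  π[g,v](S) → 5
  π[g](π[g,v](S)) → 5
  (T ⋈[c=g] π[g](π[g,v](S))) → 2
  R → 6
  ((T ⋈[c=g] π[g](π[g,v](S))) ⋈[g=f] R) → 1
  σ[x='s'](((T ⋈[c=g] π[g](π[g,v](S))) ⋈[g=f] R)) → 1
  γ[e; MIN(b)→h](σ[x='s'](((T ⋈[c=g] π[g](π[g,v](S))) ⋈[g=f] R))) → 1
  R → 6
  ρ[e/b](R) → 6
  ρ[h/f](ρ[e/b](R)) → 6
  π[e,h](ρ[h/f](ρ[e/b](R))) → 6
  (γ[e; MIN(b)→h](σ[x='s'](((T ⋈[c=g] π[g](π[g,v](S))) ⋈[g=f] R))) − π[e,h](ρ[h/f](ρ[e/b](R)))) → 1

== RESULT ==
e | h
4 | 9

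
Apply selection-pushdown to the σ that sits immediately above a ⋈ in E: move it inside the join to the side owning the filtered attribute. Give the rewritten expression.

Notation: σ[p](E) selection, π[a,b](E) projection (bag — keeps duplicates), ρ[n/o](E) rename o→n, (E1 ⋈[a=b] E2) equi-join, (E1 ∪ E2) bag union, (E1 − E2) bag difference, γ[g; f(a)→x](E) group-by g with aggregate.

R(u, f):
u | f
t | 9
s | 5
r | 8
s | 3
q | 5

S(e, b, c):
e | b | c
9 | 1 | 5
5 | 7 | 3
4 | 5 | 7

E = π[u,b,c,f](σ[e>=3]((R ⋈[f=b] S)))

σ filters on e, owned by the right side.
E' = π[u,b,c,f]((R ⋈[f=b] σ[e>=3](S)))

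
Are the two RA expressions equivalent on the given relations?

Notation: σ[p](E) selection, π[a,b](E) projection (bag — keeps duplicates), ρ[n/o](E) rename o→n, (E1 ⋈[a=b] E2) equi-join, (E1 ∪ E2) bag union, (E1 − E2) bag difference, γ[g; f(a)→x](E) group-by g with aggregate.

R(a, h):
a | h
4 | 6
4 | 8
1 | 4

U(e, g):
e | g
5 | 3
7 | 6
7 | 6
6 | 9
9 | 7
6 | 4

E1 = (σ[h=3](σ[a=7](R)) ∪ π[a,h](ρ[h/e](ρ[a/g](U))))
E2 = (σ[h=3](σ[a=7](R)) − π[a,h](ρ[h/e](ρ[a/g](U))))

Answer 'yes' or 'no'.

E1 subexpression sizes:
  R → 3
  σ[a=7](R) → 0
  σ[h=3](σ[a=7](R)) → 0
  U → 6
  ρ[a/g](U) → 6
  ρ[h/e](ρ[a/g](U)) → 6
  π[a,h](ρ[h/e](ρ[a/g](U))) → 6
  (σ[h=3](σ[a=7](R)) ∪ π[a,h](ρ[h/e](ρ[a/g](U)))) → 6
E2 subexpression sizes:
  R → 3
  σ[a=7](R) → 0
  σ[h=3](σ[a=7](R)) → 0
  U → 6
  ρ[a/g](U) → 6
  ρ[h/e](ρ[a/g](U)) → 6
  π[a,h](ρ[h/e](ρ[a/g](U))) → 6
  (σ[h=3](σ[a=7](R)) − π[a,h](ρ[h/e](ρ[a/g](U)))) → 0

E1 result:
a | h
3 | 5
4 | 6
6 | 7
6 | 7
7 | 9
9 | 6
E2 result:
a | h
(0 rows)
Witness: (7, 9) appears 1× in E1 but 0× in E2.

no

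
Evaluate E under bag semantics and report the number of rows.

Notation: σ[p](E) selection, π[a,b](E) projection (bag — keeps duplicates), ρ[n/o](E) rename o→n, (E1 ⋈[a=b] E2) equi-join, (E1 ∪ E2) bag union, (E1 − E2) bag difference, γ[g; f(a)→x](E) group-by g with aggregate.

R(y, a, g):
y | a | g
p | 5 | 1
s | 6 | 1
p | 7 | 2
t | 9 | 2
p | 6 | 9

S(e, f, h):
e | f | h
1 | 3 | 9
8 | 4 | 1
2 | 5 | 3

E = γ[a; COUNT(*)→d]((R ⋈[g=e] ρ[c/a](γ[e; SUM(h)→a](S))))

Subexpression sizes:
  R → 5
  S → 3
  γ[e; SUM(h)→a](S) → 3
  ρ[c/a](γ[e; SUM(h)→a](S)) → 3
  (R ⋈[g=e] ρ[c/a](γ[e; SUM(h)→a](S))) → 4
  γ[a; COUNT(*)→d]((R ⋈[g=e] ρ[c/a](γ[e; SUM(h)→a](S)))) → 4

|E| = 4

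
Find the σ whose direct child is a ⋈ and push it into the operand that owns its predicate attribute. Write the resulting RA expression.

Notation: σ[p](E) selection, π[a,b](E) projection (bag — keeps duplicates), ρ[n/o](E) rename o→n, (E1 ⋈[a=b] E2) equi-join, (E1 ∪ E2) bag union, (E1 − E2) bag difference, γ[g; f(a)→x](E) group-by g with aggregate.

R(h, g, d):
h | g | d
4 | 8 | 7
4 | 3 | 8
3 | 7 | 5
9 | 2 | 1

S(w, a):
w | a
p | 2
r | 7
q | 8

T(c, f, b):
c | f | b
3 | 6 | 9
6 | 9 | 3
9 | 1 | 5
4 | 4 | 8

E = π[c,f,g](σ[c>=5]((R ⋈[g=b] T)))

σ filters on c, owned by the right side.
E' = π[c,f,g]((R ⋈[g=b] σ[c>=5](T)))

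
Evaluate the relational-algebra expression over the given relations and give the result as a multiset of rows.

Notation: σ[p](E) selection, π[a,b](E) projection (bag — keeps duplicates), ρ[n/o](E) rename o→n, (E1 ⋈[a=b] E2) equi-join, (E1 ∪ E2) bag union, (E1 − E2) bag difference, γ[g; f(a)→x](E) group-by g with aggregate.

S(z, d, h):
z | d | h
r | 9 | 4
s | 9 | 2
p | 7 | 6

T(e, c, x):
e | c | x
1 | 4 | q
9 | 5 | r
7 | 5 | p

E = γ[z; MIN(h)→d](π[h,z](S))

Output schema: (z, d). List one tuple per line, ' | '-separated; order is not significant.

Stepwise |·|:
  S → 3
  π[h,z](S) → 3
  γ[z; MIN(h)→d](π[h,z](S)) → 3

== RESULT ==
z | d
p | 6
r | 4
s | 2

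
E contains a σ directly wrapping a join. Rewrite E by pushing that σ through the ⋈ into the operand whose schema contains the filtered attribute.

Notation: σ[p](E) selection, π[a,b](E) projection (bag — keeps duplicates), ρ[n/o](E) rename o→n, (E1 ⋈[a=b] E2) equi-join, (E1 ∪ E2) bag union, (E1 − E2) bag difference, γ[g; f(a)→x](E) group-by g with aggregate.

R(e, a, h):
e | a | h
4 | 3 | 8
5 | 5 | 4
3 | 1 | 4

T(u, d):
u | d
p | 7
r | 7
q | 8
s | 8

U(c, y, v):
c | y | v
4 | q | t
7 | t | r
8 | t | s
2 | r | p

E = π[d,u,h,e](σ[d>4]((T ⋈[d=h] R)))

σ filters on d, owned by the left side.
E' = π[d,u,h,e]((σ[d>4](T) ⋈[d=h] R))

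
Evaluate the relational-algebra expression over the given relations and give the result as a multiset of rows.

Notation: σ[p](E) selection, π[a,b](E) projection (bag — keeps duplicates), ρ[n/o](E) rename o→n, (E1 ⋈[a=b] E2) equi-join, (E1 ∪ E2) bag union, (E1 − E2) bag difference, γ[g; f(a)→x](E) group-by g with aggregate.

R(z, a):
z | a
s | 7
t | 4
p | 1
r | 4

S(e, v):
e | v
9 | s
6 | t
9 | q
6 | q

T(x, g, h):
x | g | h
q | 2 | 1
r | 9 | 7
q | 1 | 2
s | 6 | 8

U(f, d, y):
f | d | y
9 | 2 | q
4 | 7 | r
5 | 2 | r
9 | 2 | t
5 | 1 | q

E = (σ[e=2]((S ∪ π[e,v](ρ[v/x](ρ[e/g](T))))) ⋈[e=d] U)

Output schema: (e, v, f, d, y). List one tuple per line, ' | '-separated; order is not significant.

Subexpression sizes:
  S → 4
  T → 4
  ρ[e/g](T) → 4
  ρ[v/x](ρ[e/g](T)) → 4
  π[e,v](ρ[v/x](ρ[e/g](T))) → 4
  (S ∪ π[e,v](ρ[v/x](ρ[e/g](T)))) → 8
  σ[e=2]((S ∪ π[e,v](ρ[v/x](ρ[e/g](T))))) → 1
  U → 5
  (σ[e=2]((S ∪ π[e,v](ρ[v/x](ρ[e/g](T))))) ⋈[e=d] U) → 3

== RESULT ==
e | v | f | d | y
2 | q | 5 | 2 | r
2 | q | 9 | 2 | q
2 | q | 9 | 2 | t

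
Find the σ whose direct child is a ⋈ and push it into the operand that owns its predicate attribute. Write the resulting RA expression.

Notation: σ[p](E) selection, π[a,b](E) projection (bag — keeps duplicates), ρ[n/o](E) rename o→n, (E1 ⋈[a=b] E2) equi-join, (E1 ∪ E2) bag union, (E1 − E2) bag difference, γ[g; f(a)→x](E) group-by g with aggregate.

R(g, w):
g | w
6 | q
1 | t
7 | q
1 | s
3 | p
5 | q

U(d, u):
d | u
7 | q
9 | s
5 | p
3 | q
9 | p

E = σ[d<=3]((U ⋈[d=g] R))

σ filters on d, owned by the left side.
E' = (σ[d<=3](U) ⋈[d=g] R)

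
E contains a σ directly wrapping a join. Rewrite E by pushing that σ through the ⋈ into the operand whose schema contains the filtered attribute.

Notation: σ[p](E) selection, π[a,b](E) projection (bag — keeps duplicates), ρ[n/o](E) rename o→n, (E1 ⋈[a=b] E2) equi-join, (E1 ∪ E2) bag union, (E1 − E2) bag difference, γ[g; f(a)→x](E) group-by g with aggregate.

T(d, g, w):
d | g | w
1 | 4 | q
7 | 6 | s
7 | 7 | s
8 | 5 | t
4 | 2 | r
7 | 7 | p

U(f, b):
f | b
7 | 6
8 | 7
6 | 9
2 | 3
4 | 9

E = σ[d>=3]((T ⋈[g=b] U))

σ filters on d, owned by the left side.
E' = (σ[d>=3](T) ⋈[g=b] U)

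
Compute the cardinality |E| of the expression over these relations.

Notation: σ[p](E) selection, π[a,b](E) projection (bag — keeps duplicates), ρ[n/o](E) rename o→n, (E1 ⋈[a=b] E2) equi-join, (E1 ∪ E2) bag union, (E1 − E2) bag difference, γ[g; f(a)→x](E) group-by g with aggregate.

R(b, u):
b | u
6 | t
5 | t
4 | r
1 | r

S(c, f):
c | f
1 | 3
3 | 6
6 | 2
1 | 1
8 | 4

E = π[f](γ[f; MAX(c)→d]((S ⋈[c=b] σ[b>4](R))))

Per-node cardinality:
  S → 5
  R → 4
  σ[b>4](R) → 2
  (S ⋈[c=b] σ[b>4](R)) → 1
  γ[f; MAX(c)→d]((S ⋈[c=b] σ[b>4](R))) → 1
  π[f](γ[f; MAX(c)→d]((S ⋈[c=b] σ[b>4](R)))) → 1

|E| = 1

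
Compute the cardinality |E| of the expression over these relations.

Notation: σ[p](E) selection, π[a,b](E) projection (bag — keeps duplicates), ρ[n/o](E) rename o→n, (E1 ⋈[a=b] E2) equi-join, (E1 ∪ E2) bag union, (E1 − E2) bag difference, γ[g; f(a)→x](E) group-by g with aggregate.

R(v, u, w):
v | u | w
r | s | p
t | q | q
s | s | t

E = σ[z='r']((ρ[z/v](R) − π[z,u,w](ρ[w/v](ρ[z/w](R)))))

Row counts bottom-up:
  R → 3
  ρ[z/v](R) → 3
  R → 3
  ρ[z/w](R) → 3
  ρ[w/v](ρ[z/w](R)) → 3
  π[z,u,w](ρ[w/v](ρ[z/w](R))) → 3
  (ρ[z/v](R) − π[z,u,w](ρ[w/v](ρ[z/w](R)))) → 3
  σ[z='r']((ρ[z/v](R) − π[z,u,w](ρ[w/v](ρ[z/w](R))))) → 1

|E| = 1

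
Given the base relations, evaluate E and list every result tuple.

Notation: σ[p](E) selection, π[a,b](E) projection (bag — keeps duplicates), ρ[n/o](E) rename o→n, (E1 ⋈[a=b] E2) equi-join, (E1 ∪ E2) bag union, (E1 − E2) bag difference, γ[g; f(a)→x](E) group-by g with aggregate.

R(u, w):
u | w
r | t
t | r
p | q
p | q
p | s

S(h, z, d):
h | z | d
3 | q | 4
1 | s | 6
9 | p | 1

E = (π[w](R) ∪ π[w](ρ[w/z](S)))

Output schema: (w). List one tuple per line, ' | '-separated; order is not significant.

Subexpression sizes:
  R → 5
  π[w](R) → 5
  S → 3
  ρ[w/z](S) → 3
  π[w](ρ[w/z](S)) → 3
  (π[w](R) ∪ π[w](ρ[w/z](S))) → 8

== RESULT ==
w
p
q
q
q
r
s
s
t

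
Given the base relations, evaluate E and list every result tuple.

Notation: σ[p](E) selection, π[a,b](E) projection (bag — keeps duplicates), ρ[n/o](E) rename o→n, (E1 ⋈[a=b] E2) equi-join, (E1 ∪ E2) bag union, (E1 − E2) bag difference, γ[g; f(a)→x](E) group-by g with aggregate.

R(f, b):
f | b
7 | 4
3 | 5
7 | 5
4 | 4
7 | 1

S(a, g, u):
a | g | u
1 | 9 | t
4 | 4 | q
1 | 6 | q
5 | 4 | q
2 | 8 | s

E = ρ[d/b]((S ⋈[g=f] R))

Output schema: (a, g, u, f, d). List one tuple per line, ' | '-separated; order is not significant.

Stepwise |·|:
  S → 5
  R → 5
  (S ⋈[g=f] R) → 2
  ρ[d/b]((S ⋈[g=f] R)) → 2

== RESULT ==
a | g | u | f | d
4 | 4 | q | 4 | 4
5 | 4 | q | 4 | 4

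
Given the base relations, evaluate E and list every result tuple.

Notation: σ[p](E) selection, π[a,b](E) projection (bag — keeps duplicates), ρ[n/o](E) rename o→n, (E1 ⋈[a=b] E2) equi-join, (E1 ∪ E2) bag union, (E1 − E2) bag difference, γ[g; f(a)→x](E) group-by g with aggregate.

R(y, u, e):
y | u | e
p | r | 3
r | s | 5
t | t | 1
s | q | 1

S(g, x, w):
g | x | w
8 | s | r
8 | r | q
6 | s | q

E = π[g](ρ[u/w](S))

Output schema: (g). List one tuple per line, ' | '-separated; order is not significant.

Subexpression sizes:
  S → 3
  ρ[u/w](S) → 3
  π[g](ρ[u/w](S)) → 3

== RESULT ==
g
6
8
8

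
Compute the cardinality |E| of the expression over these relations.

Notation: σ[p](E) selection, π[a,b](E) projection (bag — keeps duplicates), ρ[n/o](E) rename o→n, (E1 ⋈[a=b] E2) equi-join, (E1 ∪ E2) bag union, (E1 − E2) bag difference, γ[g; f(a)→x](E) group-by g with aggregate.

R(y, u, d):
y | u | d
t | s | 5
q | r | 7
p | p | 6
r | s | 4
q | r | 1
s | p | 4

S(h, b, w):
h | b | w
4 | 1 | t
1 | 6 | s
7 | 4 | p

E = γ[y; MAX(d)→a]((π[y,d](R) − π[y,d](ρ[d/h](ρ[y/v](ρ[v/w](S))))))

Per-node cardinality:
  R → 6
  π[y,d](R) → 6
  S → 3
  ρ[v/w](S) → 3
  ρ[y/v](ρ[v/w](S)) → 3
  ρ[d/h](ρ[y/v](ρ[v/w](S))) → 3
  π[y,d](ρ[d/h](ρ[y/v](ρ[v/w](S)))) → 3
  (π[y,d](R) − π[y,d](ρ[d/h](ρ[y/v](ρ[v/w](S))))) → 6
  γ[y; MAX(d)→a]((π[y,d](R) − π[y,d](ρ[d/h](ρ[y/v](ρ[v/w](S)))))) → 5

|E| = 5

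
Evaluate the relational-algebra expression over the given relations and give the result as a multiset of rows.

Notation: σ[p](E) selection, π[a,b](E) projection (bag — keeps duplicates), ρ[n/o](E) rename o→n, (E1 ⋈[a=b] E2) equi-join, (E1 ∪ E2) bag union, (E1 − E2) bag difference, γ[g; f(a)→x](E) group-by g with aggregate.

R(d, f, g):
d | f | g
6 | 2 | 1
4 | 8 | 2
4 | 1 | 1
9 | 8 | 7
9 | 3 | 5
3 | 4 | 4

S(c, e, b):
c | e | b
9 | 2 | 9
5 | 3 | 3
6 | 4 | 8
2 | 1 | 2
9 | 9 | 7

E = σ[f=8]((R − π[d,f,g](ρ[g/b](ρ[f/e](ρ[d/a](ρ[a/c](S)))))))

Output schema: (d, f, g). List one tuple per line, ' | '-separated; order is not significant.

Subexpression sizes:
  R → 6
  S → 5
  ρ[a/c](S) → 5
  ρ[d/a](ρ[a/c](S)) → 5
  ρ[f/e](ρ[d/a](ρ[a/c](S))) → 5
  ρ[g/b](ρ[f/e](ρ[d/a](ρ[a/c](S)))) → 5
  π[d,f,g](ρ[g/b](ρ[f/e](ρ[d/a](ρ[a/c](S))))) → 5
  (R − π[d,f,g](ρ[g/b](ρ[f/e](ρ[d/a](ρ[a/c](S)))))) → 6
  σ[f=8]((R − π[d,f,g](ρ[g/b](ρ[f/e](ρ[d/a](ρ[a/c](S))))))) → 2

== RESULT ==
d | f | g
4 | 8 | 2
9 | 8 | 7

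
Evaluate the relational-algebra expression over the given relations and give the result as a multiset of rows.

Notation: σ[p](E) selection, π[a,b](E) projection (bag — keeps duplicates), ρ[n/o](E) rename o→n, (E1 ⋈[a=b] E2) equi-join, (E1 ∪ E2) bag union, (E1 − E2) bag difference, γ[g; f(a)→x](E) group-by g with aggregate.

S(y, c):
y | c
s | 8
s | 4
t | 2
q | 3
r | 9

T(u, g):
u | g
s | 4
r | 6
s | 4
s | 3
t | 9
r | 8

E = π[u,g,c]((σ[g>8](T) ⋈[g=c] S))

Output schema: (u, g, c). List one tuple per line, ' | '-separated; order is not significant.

Subexpression sizes:
  T → 6
  σ[g>8](T) → 1
  S → 5
  (σ[g>8](T) ⋈[g=c] S) → 1
  π[u,g,c]((σ[g>8](T) ⋈[g=c] S)) → 1

== RESULT ==
u | g | c
t | 9 | 9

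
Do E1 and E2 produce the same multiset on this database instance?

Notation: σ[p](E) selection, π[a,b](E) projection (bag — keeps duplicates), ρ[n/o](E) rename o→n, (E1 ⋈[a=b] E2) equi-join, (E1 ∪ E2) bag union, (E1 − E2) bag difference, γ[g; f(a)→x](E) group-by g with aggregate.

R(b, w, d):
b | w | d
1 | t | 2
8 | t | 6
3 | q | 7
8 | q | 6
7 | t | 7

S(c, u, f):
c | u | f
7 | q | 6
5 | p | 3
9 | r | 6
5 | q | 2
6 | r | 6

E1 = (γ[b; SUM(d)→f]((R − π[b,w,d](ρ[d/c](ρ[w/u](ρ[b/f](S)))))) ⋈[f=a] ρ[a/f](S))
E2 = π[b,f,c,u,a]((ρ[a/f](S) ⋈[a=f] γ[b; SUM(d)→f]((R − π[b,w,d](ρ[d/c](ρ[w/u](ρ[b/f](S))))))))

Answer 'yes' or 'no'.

E1 per-node cardinality:
  R → 5
  S → 5
  ρ[b/f](S) → 5
  ρ[w/u](ρ[b/f](S)) → 5
  ρ[d/c](ρ[w/u](ρ[b/f](S))) → 5
  π[b,w,d](ρ[d/c](ρ[w/u](ρ[b/f](S)))) → 5
  (R − π[b,w,d](ρ[d/c](ρ[w/u](ρ[b/f](S))))) → 5
  γ[b; SUM(d)→f]((R − π[b,w,d](ρ[d/c](ρ[w/u](ρ[b/f](S)))))) → 4
  S → 5
  ρ[a/f](S) → 5
  (γ[b; SUM(d)→f]((R − π[b,w,d](ρ[d/c](ρ[w/u](ρ[b/f](S)))))) ⋈[f=a] ρ[a/f](S)) → 1
E2 per-node cardinality:
  S → 5
  ρ[a/f](S) → 5
  R → 5
  S → 5
  ρ[b/f](S) → 5
  ρ[w/u](ρ[b/f](S)) → 5
  ρ[d/c](ρ[w/u](ρ[b/f](S))) → 5
  π[b,w,d](ρ[d/c](ρ[w/u](ρ[b/f](S)))) → 5
  (R − π[b,w,d](ρ[d/c](ρ[w/u](ρ[b/f](S))))) → 5
  γ[b; SUM(d)→f]((R − π[b,w,d](ρ[d/c](ρ[w/u](ρ[b/f](S)))))) → 4
  (ρ[a/f](S) ⋈[a=f] γ[b; SUM(d)→f]((R − π[b,w,d](ρ[d/c](ρ[w/u](ρ[b/f](S))))))) → 1
  π[b,f,c,u,a]((ρ[a/f](S) ⋈[a=f] γ[b; SUM(d)→f]((R − π[b,w,d](ρ[d/c](ρ[w/u](ρ[b/f](S)))))))) → 1

E1 and E2 produce the same multiset:
b | f | c | u | a
1 | 2 | 5 | q | 2

yes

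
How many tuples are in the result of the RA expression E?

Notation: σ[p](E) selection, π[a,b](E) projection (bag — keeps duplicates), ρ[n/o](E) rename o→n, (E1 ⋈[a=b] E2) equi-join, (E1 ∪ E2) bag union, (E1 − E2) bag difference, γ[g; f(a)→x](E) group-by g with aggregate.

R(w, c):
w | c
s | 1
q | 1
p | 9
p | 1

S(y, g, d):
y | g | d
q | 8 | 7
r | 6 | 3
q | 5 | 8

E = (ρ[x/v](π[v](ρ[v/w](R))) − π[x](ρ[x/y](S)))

Per-node cardinality:
  R → 4
  ρ[v/w](R) → 4
  π[v](ρ[v/w](R)) → 4
  ρ[x/v](π[v](ρ[v/w](R))) → 4
  S → 3
  ρ[x/y](S) → 3
  π[x](ρ[x/y](S)) → 3
  (ρ[x/v](π[v](ρ[v/w](R))) − π[x](ρ[x/y](S))) → 3

|E| = 3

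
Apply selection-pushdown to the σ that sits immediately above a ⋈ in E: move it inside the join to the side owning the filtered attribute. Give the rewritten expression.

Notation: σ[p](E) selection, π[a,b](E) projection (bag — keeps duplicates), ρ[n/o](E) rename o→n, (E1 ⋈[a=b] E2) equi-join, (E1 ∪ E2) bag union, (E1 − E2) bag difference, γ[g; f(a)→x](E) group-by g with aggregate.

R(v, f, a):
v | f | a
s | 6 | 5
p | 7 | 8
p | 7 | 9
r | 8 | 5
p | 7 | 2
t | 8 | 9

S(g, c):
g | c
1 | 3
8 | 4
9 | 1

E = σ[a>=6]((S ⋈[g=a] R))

σ filters on a, owned by the right side.
E' = (S ⋈[g=a] σ[a>=6](R))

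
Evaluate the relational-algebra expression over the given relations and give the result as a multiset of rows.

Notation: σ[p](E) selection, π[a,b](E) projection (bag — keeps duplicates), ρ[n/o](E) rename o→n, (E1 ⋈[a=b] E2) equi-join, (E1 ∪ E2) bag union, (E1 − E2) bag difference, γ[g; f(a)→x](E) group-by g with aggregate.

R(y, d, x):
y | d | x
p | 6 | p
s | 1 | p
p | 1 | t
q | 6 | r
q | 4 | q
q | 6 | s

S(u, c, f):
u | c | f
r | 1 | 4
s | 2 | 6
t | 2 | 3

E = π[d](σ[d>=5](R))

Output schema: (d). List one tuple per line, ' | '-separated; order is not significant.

Row counts bottom-up:
  R → 6
  σ[d>=5](R) → 3
  π[d](σ[d>=5](R)) → 3

== RESULT ==
d
6
6
6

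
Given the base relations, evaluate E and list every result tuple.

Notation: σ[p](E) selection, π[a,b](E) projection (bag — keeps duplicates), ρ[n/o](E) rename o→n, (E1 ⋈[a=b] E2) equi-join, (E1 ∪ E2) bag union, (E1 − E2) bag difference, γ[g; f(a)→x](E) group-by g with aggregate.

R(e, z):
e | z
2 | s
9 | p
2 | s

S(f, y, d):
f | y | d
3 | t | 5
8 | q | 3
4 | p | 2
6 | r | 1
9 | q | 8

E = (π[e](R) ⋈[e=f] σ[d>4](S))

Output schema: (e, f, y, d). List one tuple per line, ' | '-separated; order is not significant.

Subexpression sizes:
  R → 3
  π[e](R) → 3
  S → 5
  σ[d>4](S) → 2
  (π[e](R) ⋈[e=f] σ[d>4](S)) → 1

== RESULT ==
e | f | y | d
9 | 9 | q | 8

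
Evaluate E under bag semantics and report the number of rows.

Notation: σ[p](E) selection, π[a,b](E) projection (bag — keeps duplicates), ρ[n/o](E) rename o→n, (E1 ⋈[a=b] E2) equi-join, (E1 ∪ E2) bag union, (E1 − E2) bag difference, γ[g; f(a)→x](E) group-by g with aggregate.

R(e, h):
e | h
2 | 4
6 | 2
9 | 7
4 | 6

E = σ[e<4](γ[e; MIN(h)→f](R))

Row counts bottom-up:
  R → 4
  γ[e; MIN(h)→f](R) → 4
  σ[e<4](γ[e; MIN(h)→f](R)) → 1

|E| = 1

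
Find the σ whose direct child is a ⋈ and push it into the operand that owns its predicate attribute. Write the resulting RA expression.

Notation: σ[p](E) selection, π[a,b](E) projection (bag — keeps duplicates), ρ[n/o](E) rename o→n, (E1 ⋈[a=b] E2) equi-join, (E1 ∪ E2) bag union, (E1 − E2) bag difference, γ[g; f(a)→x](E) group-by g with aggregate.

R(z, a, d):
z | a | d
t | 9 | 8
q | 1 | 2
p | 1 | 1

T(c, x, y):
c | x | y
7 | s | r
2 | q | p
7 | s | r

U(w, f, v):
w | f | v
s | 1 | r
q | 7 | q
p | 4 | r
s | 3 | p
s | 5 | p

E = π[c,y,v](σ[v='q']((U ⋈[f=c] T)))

σ filters on v, owned by the left side.
E' = π[c,y,v]((σ[v='q'](U) ⋈[f=c] T))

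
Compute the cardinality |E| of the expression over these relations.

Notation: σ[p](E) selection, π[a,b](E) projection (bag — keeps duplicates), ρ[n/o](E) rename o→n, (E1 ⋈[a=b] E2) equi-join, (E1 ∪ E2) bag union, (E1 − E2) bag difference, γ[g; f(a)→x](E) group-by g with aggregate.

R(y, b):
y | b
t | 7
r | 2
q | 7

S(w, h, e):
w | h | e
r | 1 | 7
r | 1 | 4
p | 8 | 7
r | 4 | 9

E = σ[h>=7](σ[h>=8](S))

Subexpression sizes:
  S → 4
  σ[h>=8](S) → 1
  σ[h>=7](σ[h>=8](S)) → 1

|E| = 1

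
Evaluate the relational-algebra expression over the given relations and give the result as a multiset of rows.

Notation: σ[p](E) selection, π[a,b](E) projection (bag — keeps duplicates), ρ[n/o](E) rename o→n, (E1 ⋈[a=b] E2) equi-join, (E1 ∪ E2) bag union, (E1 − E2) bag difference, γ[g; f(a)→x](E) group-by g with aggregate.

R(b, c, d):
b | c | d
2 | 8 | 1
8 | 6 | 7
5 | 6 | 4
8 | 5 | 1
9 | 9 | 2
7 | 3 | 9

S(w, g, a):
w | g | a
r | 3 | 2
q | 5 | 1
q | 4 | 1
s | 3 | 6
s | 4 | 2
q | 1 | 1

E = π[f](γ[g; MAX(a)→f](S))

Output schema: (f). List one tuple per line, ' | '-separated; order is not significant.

Subexpression sizes:
  S → 6
  γ[g; MAX(a)→f](S) → 4
  π[f](γ[g; MAX(a)→f](S)) → 4

== RESULT ==
f
1
1
2
6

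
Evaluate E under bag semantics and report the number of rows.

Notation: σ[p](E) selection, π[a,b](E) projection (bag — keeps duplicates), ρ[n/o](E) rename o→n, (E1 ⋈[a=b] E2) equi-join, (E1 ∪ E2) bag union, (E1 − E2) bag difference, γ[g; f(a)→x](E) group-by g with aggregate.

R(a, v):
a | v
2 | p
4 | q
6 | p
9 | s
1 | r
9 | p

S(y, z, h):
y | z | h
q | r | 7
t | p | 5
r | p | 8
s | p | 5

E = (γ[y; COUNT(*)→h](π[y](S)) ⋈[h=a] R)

Subexpression sizes:
  S → 4
  π[y](S) → 4
  γ[y; COUNT(*)→h](π[y](S)) → 4
  R → 6
  (γ[y; COUNT(*)→h](π[y](S)) ⋈[h=a] R) → 4

|E| = 4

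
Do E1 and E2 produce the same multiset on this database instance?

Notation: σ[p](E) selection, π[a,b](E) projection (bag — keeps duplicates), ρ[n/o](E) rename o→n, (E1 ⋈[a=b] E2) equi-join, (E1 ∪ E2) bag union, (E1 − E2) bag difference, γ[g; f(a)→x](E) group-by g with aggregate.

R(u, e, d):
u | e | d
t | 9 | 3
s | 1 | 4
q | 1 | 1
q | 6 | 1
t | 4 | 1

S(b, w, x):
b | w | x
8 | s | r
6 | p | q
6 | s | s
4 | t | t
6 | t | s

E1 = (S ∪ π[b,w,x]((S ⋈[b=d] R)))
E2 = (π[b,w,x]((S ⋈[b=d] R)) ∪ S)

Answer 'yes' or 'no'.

E1 per-node cardinality:
  S → 5
  S → 5
  R → 5
  (S ⋈[b=d] R) → 1
  π[b,w,x]((S ⋈[b=d] R)) → 1
  (S ∪ π[b,w,x]((S ⋈[b=d] R))) → 6
E2 per-node cardinality:
  S → 5
  R → 5
  (S ⋈[b=d] R) → 1
  π[b,w,x]((S ⋈[b=d] R)) → 1
  S → 5
  (π[b,w,x]((S ⋈[b=d] R)) ∪ S) → 6

E1 and E2 produce the same multiset:
b | w | x
4 | t | t
4 | t | t
6 | p | q
6 | s | s
6 | t | s
8 | s | r

yes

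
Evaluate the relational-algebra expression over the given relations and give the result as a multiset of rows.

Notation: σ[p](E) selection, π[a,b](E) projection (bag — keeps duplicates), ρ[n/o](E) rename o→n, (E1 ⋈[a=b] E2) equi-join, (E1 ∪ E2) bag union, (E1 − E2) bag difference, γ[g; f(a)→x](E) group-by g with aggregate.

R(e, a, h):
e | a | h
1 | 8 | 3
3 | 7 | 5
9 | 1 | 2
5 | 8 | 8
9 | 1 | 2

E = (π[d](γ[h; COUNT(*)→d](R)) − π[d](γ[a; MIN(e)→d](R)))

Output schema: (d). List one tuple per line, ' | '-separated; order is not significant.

Subexpression sizes:
  R → 5
  γ[h; COUNT(*)→d](R) → 4
  π[d](γ[h; COUNT(*)→d](R)) → 4
  R → 5
  γ[a; MIN(e)→d](R) → 3
  π[d](γ[a; MIN(e)→d](R)) → 3
  (π[d](γ[h; COUNT(*)→d](R)) − π[d](γ[a; MIN(e)→d](R))) → 3

== RESULT ==
d
1
1
2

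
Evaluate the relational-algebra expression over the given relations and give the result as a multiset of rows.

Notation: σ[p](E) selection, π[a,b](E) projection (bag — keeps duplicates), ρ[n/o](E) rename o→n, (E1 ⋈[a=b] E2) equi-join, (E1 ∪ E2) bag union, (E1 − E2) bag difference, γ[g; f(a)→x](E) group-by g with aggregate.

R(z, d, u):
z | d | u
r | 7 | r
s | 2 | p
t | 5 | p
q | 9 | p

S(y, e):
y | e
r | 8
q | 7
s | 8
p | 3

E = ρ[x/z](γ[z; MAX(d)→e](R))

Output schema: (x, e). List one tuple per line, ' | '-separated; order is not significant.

Per-node cardinality:
  R → 4
  γ[z; MAX(d)→e](R) → 4
  ρ[x/z](γ[z; MAX(d)→e](R)) → 4

== RESULT ==
x | e
q | 9
r | 7
s | 2
t | 5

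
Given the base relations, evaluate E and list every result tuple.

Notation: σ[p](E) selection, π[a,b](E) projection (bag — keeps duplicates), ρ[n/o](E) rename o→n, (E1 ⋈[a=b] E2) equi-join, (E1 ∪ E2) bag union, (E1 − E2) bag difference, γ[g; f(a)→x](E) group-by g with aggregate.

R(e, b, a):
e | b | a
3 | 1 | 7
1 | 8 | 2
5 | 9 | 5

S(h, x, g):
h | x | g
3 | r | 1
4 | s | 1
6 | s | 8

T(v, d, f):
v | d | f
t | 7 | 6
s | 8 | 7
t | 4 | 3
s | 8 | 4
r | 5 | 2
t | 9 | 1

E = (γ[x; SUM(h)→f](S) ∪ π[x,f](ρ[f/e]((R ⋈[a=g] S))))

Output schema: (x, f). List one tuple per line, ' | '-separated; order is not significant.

Stepwise |·|:
  S → 3
  γ[x; SUM(h)→f](S) → 2
  R → 3
  S → 3
  (R ⋈[a=g] S) → 0
  ρ[f/e]((R ⋈[a=g] S)) → 0
  π[x,f](ρ[f/e]((R ⋈[a=g] S))) → 0
  (γ[x; SUM(h)→f](S) ∪ π[x,f](ρ[f/e]((R ⋈[a=g] S)))) → 2

== RESULT ==
x | f
r | 3
s | 10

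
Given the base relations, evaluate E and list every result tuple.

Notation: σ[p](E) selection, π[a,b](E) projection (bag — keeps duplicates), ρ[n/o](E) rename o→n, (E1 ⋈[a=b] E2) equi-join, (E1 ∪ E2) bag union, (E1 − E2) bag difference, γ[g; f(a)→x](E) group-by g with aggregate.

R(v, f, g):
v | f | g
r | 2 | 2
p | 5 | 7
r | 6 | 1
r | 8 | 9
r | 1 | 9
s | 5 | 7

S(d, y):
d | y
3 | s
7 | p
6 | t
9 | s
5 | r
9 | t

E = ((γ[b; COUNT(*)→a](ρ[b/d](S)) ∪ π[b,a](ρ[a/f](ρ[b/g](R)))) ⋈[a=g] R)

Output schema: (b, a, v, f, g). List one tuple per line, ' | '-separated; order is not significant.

Stepwise |·|:
  S → 6
  ρ[b/d](S) → 6
  γ[b; COUNT(*)→a](ρ[b/d](S)) → 5
  R → 6
  ρ[b/g](R) → 6
  ρ[a/f](ρ[b/g](R)) → 6
  π[b,a](ρ[a/f](ρ[b/g](R))) → 6
  (γ[b; COUNT(*)→a](ρ[b/d](S)) ∪ π[b,a](ρ[a/f](ρ[b/g](R)))) → 11
  R → 6
  ((γ[b; COUNT(*)→a](ρ[b/d](S)) ∪ π[b,a](ρ[a/f](ρ[b/g](R)))) ⋈[a=g] R) → 7

== RESULT ==
b | a | v | f | g
2 | 2 | r | 2 | 2
3 | 1 | r | 6 | 1
5 | 1 | r | 6 | 1
6 | 1 | r | 6 | 1
7 | 1 | r | 6 | 1
9 | 1 | r | 6 | 1
9 | 2 | r | 2 | 2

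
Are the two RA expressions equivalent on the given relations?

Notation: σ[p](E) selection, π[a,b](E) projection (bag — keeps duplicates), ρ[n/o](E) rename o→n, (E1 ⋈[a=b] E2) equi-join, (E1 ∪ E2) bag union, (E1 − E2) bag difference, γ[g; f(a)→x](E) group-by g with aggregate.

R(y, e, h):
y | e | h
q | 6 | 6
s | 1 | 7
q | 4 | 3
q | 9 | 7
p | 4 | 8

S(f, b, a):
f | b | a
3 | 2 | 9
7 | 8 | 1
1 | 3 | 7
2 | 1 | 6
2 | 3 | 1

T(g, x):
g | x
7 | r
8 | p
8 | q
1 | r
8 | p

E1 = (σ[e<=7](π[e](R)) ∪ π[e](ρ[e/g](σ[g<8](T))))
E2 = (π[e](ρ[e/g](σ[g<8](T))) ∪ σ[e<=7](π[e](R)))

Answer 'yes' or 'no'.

E1 row counts bottom-up:
  R → 5
  π[e](R) → 5
  σ[e<=7](π[e](R)) → 4
  T → 5
  σ[g<8](T) → 2
  ρ[e/g](σ[g<8](T)) → 2
  π[e](ρ[e/g](σ[g<8](T))) → 2
  (σ[e<=7](π[e](R)) ∪ π[e](ρ[e/g](σ[g<8](T)))) → 6
E2 row counts bottom-up:
  T → 5
  σ[g<8](T) → 2
  ρ[e/g](σ[g<8](T)) → 2
  π[e](ρ[e/g](σ[g<8](T))) → 2
  R → 5
  π[e](R) → 5
  σ[e<=7](π[e](R)) → 4
  (π[e](ρ[e/g](σ[g<8](T))) ∪ σ[e<=7](π[e](R))) → 6

E1 and E2 produce the same multiset:
e
1
1
4
4
6
7

yes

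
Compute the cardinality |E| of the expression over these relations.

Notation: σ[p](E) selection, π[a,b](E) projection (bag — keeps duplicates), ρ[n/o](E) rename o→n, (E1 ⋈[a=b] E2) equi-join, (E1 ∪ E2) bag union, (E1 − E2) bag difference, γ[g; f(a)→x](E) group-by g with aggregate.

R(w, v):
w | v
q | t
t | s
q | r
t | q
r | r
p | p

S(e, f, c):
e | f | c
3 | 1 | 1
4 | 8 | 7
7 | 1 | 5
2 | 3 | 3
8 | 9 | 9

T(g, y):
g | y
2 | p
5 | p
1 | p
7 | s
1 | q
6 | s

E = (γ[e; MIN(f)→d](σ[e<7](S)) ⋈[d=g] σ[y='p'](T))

Per-node cardinality:
  S → 5
  σ[e<7](S) → 3
  γ[e; MIN(f)→d](σ[e<7](S)) → 3
  T → 6
  σ[y='p'](T) → 3
  (γ[e; MIN(f)→d](σ[e<7](S)) ⋈[d=g] σ[y='p'](T)) → 1

|E| = 1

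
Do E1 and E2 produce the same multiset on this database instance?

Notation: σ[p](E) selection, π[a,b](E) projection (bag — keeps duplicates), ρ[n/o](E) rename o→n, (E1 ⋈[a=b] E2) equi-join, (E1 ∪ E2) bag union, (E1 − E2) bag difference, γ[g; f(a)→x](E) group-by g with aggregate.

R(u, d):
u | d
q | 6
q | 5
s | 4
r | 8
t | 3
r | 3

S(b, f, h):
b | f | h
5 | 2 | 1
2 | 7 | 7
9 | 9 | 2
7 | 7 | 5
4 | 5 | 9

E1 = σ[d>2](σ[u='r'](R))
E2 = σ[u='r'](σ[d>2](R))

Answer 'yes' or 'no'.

E1 subexpression sizes:
  R → 6
  σ[u='r'](R) → 2
  σ[d>2](σ[u='r'](R)) → 2
E2 subexpression sizes:
  R → 6
  σ[d>2](R) → 6
  σ[u='r'](σ[d>2](R)) → 2

E1 and E2 produce the same multiset:
u | d
r | 3
r | 8

yes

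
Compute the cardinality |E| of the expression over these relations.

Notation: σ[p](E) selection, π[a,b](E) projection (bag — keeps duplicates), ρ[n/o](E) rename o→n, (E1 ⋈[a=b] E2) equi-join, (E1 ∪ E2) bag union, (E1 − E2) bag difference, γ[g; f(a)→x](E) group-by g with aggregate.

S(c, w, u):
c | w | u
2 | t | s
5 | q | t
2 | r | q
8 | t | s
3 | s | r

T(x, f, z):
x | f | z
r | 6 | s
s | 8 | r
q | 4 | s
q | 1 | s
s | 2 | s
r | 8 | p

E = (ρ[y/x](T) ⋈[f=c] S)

Stepwise |·|:
  T → 6
  ρ[y/x](T) → 6
  S → 5
  (ρ[y/x](T) ⋈[f=c] S) → 4

|E| = 4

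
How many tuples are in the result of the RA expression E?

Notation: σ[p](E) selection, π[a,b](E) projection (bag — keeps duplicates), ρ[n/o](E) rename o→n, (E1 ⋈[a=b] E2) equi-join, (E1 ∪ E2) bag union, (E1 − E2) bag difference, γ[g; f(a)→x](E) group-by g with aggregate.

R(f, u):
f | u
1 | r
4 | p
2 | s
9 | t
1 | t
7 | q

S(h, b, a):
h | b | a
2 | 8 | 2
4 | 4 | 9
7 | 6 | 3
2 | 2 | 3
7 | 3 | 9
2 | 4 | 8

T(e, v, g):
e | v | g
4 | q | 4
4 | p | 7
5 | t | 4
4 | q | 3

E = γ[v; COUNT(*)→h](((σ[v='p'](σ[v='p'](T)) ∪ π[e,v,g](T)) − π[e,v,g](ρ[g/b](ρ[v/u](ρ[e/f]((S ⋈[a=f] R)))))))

Row counts bottom-up:
  T → 4
  σ[v='p'](T) → 1
  σ[v='p'](σ[v='p'](T)) → 1
  T → 4
  π[e,v,g](T) → 4
  (σ[v='p'](σ[v='p'](T)) ∪ π[e,v,g](T)) → 5
  S → 6
  R → 6
  (S ⋈[a=f] R) → 3
  ρ[e/f]((S ⋈[a=f] R)) → 3
  ρ[v/u](ρ[e/f]((S ⋈[a=f] R))) → 3
  ρ[g/b](ρ[v/u](ρ[e/f]((S ⋈[a=f] R)))) → 3
  π[e,v,g](ρ[g/b](ρ[v/u](ρ[e/f]((S ⋈[a=f] R))))) → 3
  ((σ[v='p'](σ[v='p'](T)) ∪ π[e,v,g](T)) − π[e,v,g](ρ[g/b](ρ[v/u](ρ[e/f]((S ⋈[a=f] R)))))) → 5
  γ[v; COUNT(*)→h](((σ[v='p'](σ[v='p'](T)) ∪ π[e,v,g](T)) − π[e,v,g](ρ[g/b](ρ[v/u](ρ[e/f]((S ⋈[a=f] R))))))) → 3

|E| = 3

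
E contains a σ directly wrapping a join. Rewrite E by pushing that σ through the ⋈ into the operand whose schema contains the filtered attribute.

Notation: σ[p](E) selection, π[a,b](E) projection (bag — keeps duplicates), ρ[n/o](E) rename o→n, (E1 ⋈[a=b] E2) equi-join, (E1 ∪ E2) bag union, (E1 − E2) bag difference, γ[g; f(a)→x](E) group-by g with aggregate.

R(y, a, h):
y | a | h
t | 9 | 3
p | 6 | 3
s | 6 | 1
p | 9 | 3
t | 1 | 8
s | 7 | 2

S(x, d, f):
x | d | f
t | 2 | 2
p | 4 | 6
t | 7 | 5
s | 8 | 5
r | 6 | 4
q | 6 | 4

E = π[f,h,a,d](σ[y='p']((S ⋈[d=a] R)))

σ filters on y, owned by the right side.
E' = π[f,h,a,d]((S ⋈[d=a] σ[y='p'](R)))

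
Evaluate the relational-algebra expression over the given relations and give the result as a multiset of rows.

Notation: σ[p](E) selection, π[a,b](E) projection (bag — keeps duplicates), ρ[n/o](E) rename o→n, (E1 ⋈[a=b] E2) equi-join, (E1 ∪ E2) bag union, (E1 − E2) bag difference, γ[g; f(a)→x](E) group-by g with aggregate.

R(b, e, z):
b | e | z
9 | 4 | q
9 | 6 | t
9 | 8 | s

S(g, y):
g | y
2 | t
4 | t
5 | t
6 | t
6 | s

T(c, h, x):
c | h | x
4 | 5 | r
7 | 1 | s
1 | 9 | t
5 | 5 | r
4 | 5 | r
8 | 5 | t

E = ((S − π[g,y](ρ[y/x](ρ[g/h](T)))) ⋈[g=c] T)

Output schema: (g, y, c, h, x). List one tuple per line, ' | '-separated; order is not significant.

Row counts bottom-up:
  S → 5
  T → 6
  ρ[g/h](T) → 6
  ρ[y/x](ρ[g/h](T)) → 6
  π[g,y](ρ[y/x](ρ[g/h](T))) → 6
  (S − π[g,y](ρ[y/x](ρ[g/h](T)))) → 4
  T → 6
  ((S − π[g,y](ρ[y/x](ρ[g/h](T)))) ⋈[g=c] T) → 2

== RESULT ==
g | y | c | h | x
4 | t | 4 | 5 | r
4 | t | 4 | 5 | r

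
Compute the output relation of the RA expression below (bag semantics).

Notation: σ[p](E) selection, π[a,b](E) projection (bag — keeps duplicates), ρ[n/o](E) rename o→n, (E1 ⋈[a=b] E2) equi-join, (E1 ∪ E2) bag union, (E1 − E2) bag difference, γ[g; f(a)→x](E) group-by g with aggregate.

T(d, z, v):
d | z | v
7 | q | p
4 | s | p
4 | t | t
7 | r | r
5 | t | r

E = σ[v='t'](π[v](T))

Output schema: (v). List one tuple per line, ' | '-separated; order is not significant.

Per-node cardinality:
  T → 5
  π[v](T) → 5
  σ[v='t'](π[v](T)) → 1

== RESULT ==
v
t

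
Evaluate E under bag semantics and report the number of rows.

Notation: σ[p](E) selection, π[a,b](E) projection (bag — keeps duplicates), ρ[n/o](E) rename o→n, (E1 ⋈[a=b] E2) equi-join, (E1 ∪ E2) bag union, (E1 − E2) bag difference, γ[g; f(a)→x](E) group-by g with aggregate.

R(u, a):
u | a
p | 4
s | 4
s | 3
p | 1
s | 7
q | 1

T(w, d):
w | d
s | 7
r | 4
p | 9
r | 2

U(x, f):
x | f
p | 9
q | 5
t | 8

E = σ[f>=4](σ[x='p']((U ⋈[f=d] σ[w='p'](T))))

Subexpression sizes:
  U → 3
  T → 4
  σ[w='p'](T) → 1
  (U ⋈[f=d] σ[w='p'](T)) → 1
  σ[x='p']((U ⋈[f=d] σ[w='p'](T))) → 1
  σ[f>=4](σ[x='p']((U ⋈[f=d] σ[w='p'](T)))) → 1

|E| = 1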